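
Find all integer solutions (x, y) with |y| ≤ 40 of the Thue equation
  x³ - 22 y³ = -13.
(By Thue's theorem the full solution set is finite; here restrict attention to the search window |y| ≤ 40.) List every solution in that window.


The equation is x³ - 22y³ = -13. For fixed y, x³ = 22·y³ − 13, so a solution requires the RHS to be a perfect cube.
Strategy: iterate y from -40 to 40, compute RHS = 22·y³ − 13, and check whether it is a (positive or negative) perfect cube.
Check small values of y:
  y = 0: RHS = -13 is not a perfect cube.
  y = 1: RHS = 9 is not a perfect cube.
  y = -1: RHS = -35 is not a perfect cube.
  y = 2: RHS = 163 is not a perfect cube.
  y = -2: RHS = -189 is not a perfect cube.
  y = 3: RHS = 581 is not a perfect cube.
  y = -3: RHS = -607 is not a perfect cube.
Continuing the search up to |y| = 40 finds no solutions either.
No (x, y) in the scanned range satisfies the equation.

No integer solutions with |y| ≤ 40.


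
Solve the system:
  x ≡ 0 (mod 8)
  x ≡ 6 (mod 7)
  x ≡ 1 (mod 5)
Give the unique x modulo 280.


Moduli 8, 7, 5 are pairwise coprime; by CRT there is a unique solution modulo M = 8 · 7 · 5 = 280.
Solve pairwise, accumulating the modulus:
  Start with x ≡ 0 (mod 8).
  Combine with x ≡ 6 (mod 7): since gcd(8, 7) = 1, we get a unique residue mod 56.
    Write x = 0 + 8·t and substitute into x ≡ 6 (mod 7): 8·t ≡ 6 − 0 = 6 (mod 7).
    Reduce coefficients mod 7: 1·t ≡ 6 (mod 7).
    So t ≡ 6 (mod 7).
    Then x = 0 + 8·6 = 48, valid modulo lcm(8, 7) = 56: x ≡ 48 (mod 56).
  Combine with x ≡ 1 (mod 5): since gcd(56, 5) = 1, we get a unique residue mod 280.
    Write x = 48 + 56·t and substitute into x ≡ 1 (mod 5): 56·t ≡ 1 − 48 = -47 (mod 5).
    Reduce coefficients mod 5: 1·t ≡ 3 (mod 5).
    So t ≡ 3 (mod 5).
    Then x = 48 + 56·3 = 216, valid modulo lcm(56, 5) = 280: x ≡ 216 (mod 280).
Verify: 216 mod 8 = 0 ✓, 216 mod 7 = 6 ✓, 216 mod 5 = 1 ✓.

x ≡ 216 (mod 280).


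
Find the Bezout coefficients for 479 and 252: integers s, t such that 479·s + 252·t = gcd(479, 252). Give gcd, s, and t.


Euclidean algorithm on (479, 252) — divide until remainder is 0:
  479 = 1 · 252 + 227
  252 = 1 · 227 + 25
  227 = 9 · 25 + 2
  25 = 12 · 2 + 1
  2 = 2 · 1 + 0
gcd(479, 252) = 1.
Track Bezout coefficients alongside the remainders: start with r₀ = 479 = a·1 + b·0 (s = 1, t = 0) and r₁ = 252 = a·0 + b·1 (s = 0, t = 1); each new remainder r_{k+1} = r_{k-1} − q_k·r_k inherits s_{k+1} = s_{k-1} − q_k·s_k, t_{k+1} = t_{k-1} − q_k·t_k, so r_k = a·s_k + b·t_k at every step:
  q = 1: r = 227, s = 1 − 1·0 = 1, t = 0 − 1·1 = -1  (check: 479·1 + 252·(-1) = 227)
  q = 1: r = 25, s = 0 − 1·1 = -1, t = 1 − 1·(-1) = 2  (check: 479·(-1) + 252·2 = 25)
  q = 9: r = 2, s = 1 − 9·(-1) = 10, t = -1 − 9·2 = -19  (check: 479·10 + 252·(-19) = 2)
  q = 12: r = 1, s = -1 − 12·10 = -121, t = 2 − 12·(-19) = 230  (check: 479·(-121) + 252·230 = 1)
The row with r = 1 (the gcd) gives the Bezout coefficients s = -121, t = 230.
Result: 479 · (-121) + 252 · (230) = 1.

gcd(479, 252) = 1; s = -121, t = 230 (check: 479·(-121) + 252·230 = 1).


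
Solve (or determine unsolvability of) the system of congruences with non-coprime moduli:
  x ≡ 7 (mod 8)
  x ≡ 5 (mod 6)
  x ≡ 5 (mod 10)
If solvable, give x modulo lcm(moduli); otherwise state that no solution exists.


Moduli 8, 6, 10 are not pairwise coprime, so CRT works modulo lcm(m_i) when all pairwise compatibility conditions hold.
Pairwise compatibility: gcd(m_i, m_j) must divide a_i - a_j for every pair.
Merge one congruence at a time:
  Start: x ≡ 7 (mod 8).
  Combine with x ≡ 5 (mod 6): gcd(8, 6) = 2; 5 - 7 = -2, which IS divisible by 2, so compatible.
    Write x = 7 + 8·t and substitute into x ≡ 5 (mod 6): 8·t ≡ 5 − 7 = -2 (mod 6).
    Divide the congruence (and modulus) by g = 2: 4·t ≡ -1 (mod 3).
    Reduce coefficients mod 3: 1·t ≡ 2 (mod 3).
    So t ≡ 2 (mod 3).
    Then x = 7 + 8·2 = 23, valid modulo lcm(8, 6) = 24: x ≡ 23 (mod 24).
  Combine with x ≡ 5 (mod 10): gcd(24, 10) = 2; 5 - 23 = -18, which IS divisible by 2, so compatible.
    Write x = 23 + 24·t and substitute into x ≡ 5 (mod 10): 24·t ≡ 5 − 23 = -18 (mod 10).
    Divide the congruence (and modulus) by g = 2: 12·t ≡ -9 (mod 5).
    Reduce coefficients mod 5: 2·t ≡ 1 (mod 5).
    The inverse of 2 mod 5 is 3 (since 2·3 = 6 = 1·5 + 1), so t ≡ 3·1 = 3 ≡ 3 (mod 5).
    Then x = 23 + 24·3 = 95, valid modulo lcm(24, 10) = 120: x ≡ 95 (mod 120).
Verify: 95 mod 8 = 7, 95 mod 6 = 5, 95 mod 10 = 5.

x ≡ 95 (mod 120).


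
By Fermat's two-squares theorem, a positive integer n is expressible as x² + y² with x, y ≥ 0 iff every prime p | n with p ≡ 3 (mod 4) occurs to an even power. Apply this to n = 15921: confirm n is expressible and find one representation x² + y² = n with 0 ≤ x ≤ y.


Step 1: Factor n = 15921 = 3^2 · 29 · 61.
Step 2: Check the mod-4 condition on each prime factor: 3 ≡ 3 (mod 4), exponent 2 (must be even); 29 ≡ 1 (mod 4), exponent 1; 61 ≡ 1 (mod 4), exponent 1.
All primes ≡ 3 (mod 4) appear to even exponent (or don't appear), so by the two-squares theorem n IS expressible as a sum of two squares.
Step 3: Build a representation. Group n = k² · m with k = 3 and m = 29 · 61 = 1769 (a product of primes ≡ 1 (mod 4)); a representation of m scales to one of n via (k·x)² + (k·y)² = k²(x² + y²). Each prime p ≡ 1 (mod 4) is itself a sum of two squares; find a² by testing p − a² for a perfect square:
  29: 29 − 1² = 28, 29 − 2² = 25 = 5² ⇒ 29 = 2² + 5².
  61: 61 − 1² = 60, 61 − 2² = 57, 61 − 3² = 52, 61 − 4² = 45, 61 − 5² = 36 = 6² ⇒ 61 = 5² + 6².
  Combine using the Brahmagupta–Fibonacci identity (a² + b²)(c² + d²) = (ac − bd)² + (ad + bc)² = (ac + bd)² + (ad − bc)²:
  29 · 61 = 1769: from (2² + 5²)(5² + 6²), take (2·5 − 5·6, 2·6 + 5·5) = (10 − 30, 12 + 25) = (-20, 37); dropping signs (only squares matter) gives (20, 37); check 20² + 37² = 400 + 1369 = 1769 ✓.
  Scale by k = 3: (3·20, 3·37) = (60, 111).
Step 4: Order so x ≤ y and verify: 60² + 111² = 3600 + 12321 = 15921 = n. ✓

n = 15921 = 60² + 111² (one valid representation with x ≤ y).


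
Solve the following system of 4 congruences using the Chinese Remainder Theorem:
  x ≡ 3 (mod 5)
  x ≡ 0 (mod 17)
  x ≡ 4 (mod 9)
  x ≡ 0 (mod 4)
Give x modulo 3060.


Product of moduli M = 5 · 17 · 9 · 4 = 3060.
Merge one congruence at a time:
  Start: x ≡ 3 (mod 5).
  Combine with x ≡ 0 (mod 17); new modulus lcm = 85.
    Write x = 3 + 5·t and substitute into x ≡ 0 (mod 17): 5·t ≡ 0 − 3 = -3 (mod 17).
    Reduce coefficients mod 17: 5·t ≡ 14 (mod 17).
    The inverse of 5 mod 17 is 7 (since 5·7 = 35 = 2·17 + 1), so t ≡ 7·14 = 98 ≡ 13 (mod 17).
    Then x = 3 + 5·13 = 68, valid modulo lcm(5, 17) = 85: x ≡ 68 (mod 85).
  Combine with x ≡ 4 (mod 9); new modulus lcm = 765.
    Write x = 68 + 85·t and substitute into x ≡ 4 (mod 9): 85·t ≡ 4 − 68 = -64 (mod 9).
    Reduce coefficients mod 9: 4·t ≡ 8 (mod 9).
    The inverse of 4 mod 9 is 7 (since 4·7 = 28 = 3·9 + 1), so t ≡ 7·8 = 56 ≡ 2 (mod 9).
    Then x = 68 + 85·2 = 238, valid modulo lcm(85, 9) = 765: x ≡ 238 (mod 765).
  Combine with x ≡ 0 (mod 4); new modulus lcm = 3060.
    Write x = 238 + 765·t and substitute into x ≡ 0 (mod 4): 765·t ≡ 0 − 238 = -238 (mod 4).
    Reduce coefficients mod 4: 1·t ≡ 2 (mod 4).
    So t ≡ 2 (mod 4).
    Then x = 238 + 765·2 = 1768, valid modulo lcm(765, 4) = 3060: x ≡ 1768 (mod 3060).
Verify against each original: 1768 mod 5 = 3, 1768 mod 17 = 0, 1768 mod 9 = 4, 1768 mod 4 = 0.

x ≡ 1768 (mod 3060).


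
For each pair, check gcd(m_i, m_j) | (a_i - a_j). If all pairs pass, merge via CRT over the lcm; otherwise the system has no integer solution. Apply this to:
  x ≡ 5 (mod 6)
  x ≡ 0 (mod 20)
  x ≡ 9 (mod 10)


Moduli 6, 20, 10 are not pairwise coprime, so CRT works modulo lcm(m_i) when all pairwise compatibility conditions hold.
Pairwise compatibility: gcd(m_i, m_j) must divide a_i - a_j for every pair.
Merge one congruence at a time:
  Start: x ≡ 5 (mod 6).
  Combine with x ≡ 0 (mod 20): gcd(6, 20) = 2, and 0 - 5 = -5 is NOT divisible by 2.
    ⇒ system is inconsistent (no integer solution).

No solution (the system is inconsistent).


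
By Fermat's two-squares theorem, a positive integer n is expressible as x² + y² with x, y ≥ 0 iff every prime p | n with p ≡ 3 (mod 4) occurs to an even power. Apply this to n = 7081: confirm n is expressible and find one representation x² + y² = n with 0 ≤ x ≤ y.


Step 1: Factor n = 7081 = 73 · 97.
Step 2: Check the mod-4 condition on each prime factor: 73 ≡ 1 (mod 4), exponent 1; 97 ≡ 1 (mod 4), exponent 1.
All primes ≡ 3 (mod 4) appear to even exponent (or don't appear), so by the two-squares theorem n IS expressible as a sum of two squares.
Step 3: Build a representation. Here n = 73 · 97 is a product of primes ≡ 1 (mod 4). Each prime p ≡ 1 (mod 4) is itself a sum of two squares; find a² by testing p − a² for a perfect square:
  73: 73 − 1² = 72, 73 − 2² = 69, 73 − 3² = 64 = 8² ⇒ 73 = 3² + 8².
  97: 97 − 1² = 96, 97 − 2² = 93, 97 − 3² = 88, 97 − 4² = 81 = 9² ⇒ 97 = 4² + 9².
  Combine using the Brahmagupta–Fibonacci identity (a² + b²)(c² + d²) = (ac − bd)² + (ad + bc)² = (ac + bd)² + (ad − bc)²:
  73 · 97 = 7081: from (3² + 8²)(4² + 9²), take (3·4 − 8·9, 3·9 + 8·4) = (12 − 72, 27 + 32) = (-60, 59); dropping signs (only squares matter) gives (60, 59); check 60² + 59² = 3600 + 3481 = 7081 ✓.
Step 4: Order so x ≤ y and verify: 59² + 60² = 3481 + 3600 = 7081 = n. ✓

n = 7081 = 59² + 60² (one valid representation with x ≤ y).


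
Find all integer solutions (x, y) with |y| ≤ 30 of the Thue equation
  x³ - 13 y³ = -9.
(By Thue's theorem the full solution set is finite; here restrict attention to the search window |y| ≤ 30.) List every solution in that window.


The equation is x³ - 13y³ = -9. For fixed y, x³ = 13·y³ − 9, so a solution requires the RHS to be a perfect cube.
Strategy: iterate y from -30 to 30, compute RHS = 13·y³ − 9, and check whether it is a (positive or negative) perfect cube.
Check small values of y:
  y = 0: RHS = -9 is not a perfect cube.
  y = 1: RHS = 4 is not a perfect cube.
  y = -1: RHS = -22 is not a perfect cube.
  y = 2: RHS = 95 is not a perfect cube.
  y = -2: RHS = -113 is not a perfect cube.
  y = 3: RHS = 342 is not a perfect cube.
  y = -3: RHS = -360 is not a perfect cube.
Continuing the search up to |y| = 30 finds no solutions either.
No (x, y) in the scanned range satisfies the equation.

No integer solutions with |y| ≤ 30.


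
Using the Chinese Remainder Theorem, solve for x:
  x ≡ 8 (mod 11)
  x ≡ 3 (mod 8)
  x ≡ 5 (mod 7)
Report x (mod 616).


Moduli 11, 8, 7 are pairwise coprime; by CRT there is a unique solution modulo M = 11 · 8 · 7 = 616.
Solve pairwise, accumulating the modulus:
  Start with x ≡ 8 (mod 11).
  Combine with x ≡ 3 (mod 8): since gcd(11, 8) = 1, we get a unique residue mod 88.
    Write x = 8 + 11·t and substitute into x ≡ 3 (mod 8): 11·t ≡ 3 − 8 = -5 (mod 8).
    Reduce coefficients mod 8: 3·t ≡ 3 (mod 8).
    The inverse of 3 mod 8 is 3 (since 3·3 = 9 = 1·8 + 1), so t ≡ 3·3 = 9 ≡ 1 (mod 8).
    Then x = 8 + 11·1 = 19, valid modulo lcm(11, 8) = 88: x ≡ 19 (mod 88).
  Combine with x ≡ 5 (mod 7): since gcd(88, 7) = 1, we get a unique residue mod 616.
    Write x = 19 + 88·t and substitute into x ≡ 5 (mod 7): 88·t ≡ 5 − 19 = -14 (mod 7).
    Reduce coefficients mod 7: 4·t ≡ 0 (mod 7).
    The inverse of 4 mod 7 is 2 (since 4·2 = 8 = 1·7 + 1), so t ≡ 2·0 = 0 ≡ 0 (mod 7).
    Then x = 19 + 88·0 = 19, valid modulo lcm(88, 7) = 616: x ≡ 19 (mod 616).
Verify: 19 mod 11 = 8 ✓, 19 mod 8 = 3 ✓, 19 mod 7 = 5 ✓.

x ≡ 19 (mod 616).


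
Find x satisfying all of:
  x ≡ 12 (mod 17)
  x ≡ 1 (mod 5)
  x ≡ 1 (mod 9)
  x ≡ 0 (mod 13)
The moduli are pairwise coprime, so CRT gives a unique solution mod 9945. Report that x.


Product of moduli M = 17 · 5 · 9 · 13 = 9945.
Merge one congruence at a time:
  Start: x ≡ 12 (mod 17).
  Combine with x ≡ 1 (mod 5); new modulus lcm = 85.
    Write x = 12 + 17·t and substitute into x ≡ 1 (mod 5): 17·t ≡ 1 − 12 = -11 (mod 5).
    Reduce coefficients mod 5: 2·t ≡ 4 (mod 5).
    The inverse of 2 mod 5 is 3 (since 2·3 = 6 = 1·5 + 1), so t ≡ 3·4 = 12 ≡ 2 (mod 5).
    Then x = 12 + 17·2 = 46, valid modulo lcm(17, 5) = 85: x ≡ 46 (mod 85).
  Combine with x ≡ 1 (mod 9); new modulus lcm = 765.
    Write x = 46 + 85·t and substitute into x ≡ 1 (mod 9): 85·t ≡ 1 − 46 = -45 (mod 9).
    Reduce coefficients mod 9: 4·t ≡ 0 (mod 9).
    The inverse of 4 mod 9 is 7 (since 4·7 = 28 = 3·9 + 1), so t ≡ 7·0 = 0 ≡ 0 (mod 9).
    Then x = 46 + 85·0 = 46, valid modulo lcm(85, 9) = 765: x ≡ 46 (mod 765).
  Combine with x ≡ 0 (mod 13); new modulus lcm = 9945.
    Write x = 46 + 765·t and substitute into x ≡ 0 (mod 13): 765·t ≡ 0 − 46 = -46 (mod 13).
    Reduce coefficients mod 13: 11·t ≡ 6 (mod 13).
    The inverse of 11 mod 13 is 6 (since 11·6 = 66 = 5·13 + 1), so t ≡ 6·6 = 36 ≡ 10 (mod 13).
    Then x = 46 + 765·10 = 7696, valid modulo lcm(765, 13) = 9945: x ≡ 7696 (mod 9945).
Verify against each original: 7696 mod 17 = 12, 7696 mod 5 = 1, 7696 mod 9 = 1, 7696 mod 13 = 0.

x ≡ 7696 (mod 9945).


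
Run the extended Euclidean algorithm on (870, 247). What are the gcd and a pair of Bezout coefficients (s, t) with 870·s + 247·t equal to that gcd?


Euclidean algorithm on (870, 247) — divide until remainder is 0:
  870 = 3 · 247 + 129
  247 = 1 · 129 + 118
  129 = 1 · 118 + 11
  118 = 10 · 11 + 8
  11 = 1 · 8 + 3
  8 = 2 · 3 + 2
  3 = 1 · 2 + 1
  2 = 2 · 1 + 0
gcd(870, 247) = 1.
Track Bezout coefficients alongside the remainders: start with r₀ = 870 = a·1 + b·0 (s = 1, t = 0) and r₁ = 247 = a·0 + b·1 (s = 0, t = 1); each new remainder r_{k+1} = r_{k-1} − q_k·r_k inherits s_{k+1} = s_{k-1} − q_k·s_k, t_{k+1} = t_{k-1} − q_k·t_k, so r_k = a·s_k + b·t_k at every step:
  q = 3: r = 129, s = 1 − 3·0 = 1, t = 0 − 3·1 = -3  (check: 870·1 + 247·(-3) = 129)
  q = 1: r = 118, s = 0 − 1·1 = -1, t = 1 − 1·(-3) = 4  (check: 870·(-1) + 247·4 = 118)
  q = 1: r = 11, s = 1 − 1·(-1) = 2, t = -3 − 1·4 = -7  (check: 870·2 + 247·(-7) = 11)
  q = 10: r = 8, s = -1 − 10·2 = -21, t = 4 − 10·(-7) = 74  (check: 870·(-21) + 247·74 = 8)
  q = 1: r = 3, s = 2 − 1·(-21) = 23, t = -7 − 1·74 = -81  (check: 870·23 + 247·(-81) = 3)
  q = 2: r = 2, s = -21 − 2·23 = -67, t = 74 − 2·(-81) = 236  (check: 870·(-67) + 247·236 = 2)
  q = 1: r = 1, s = 23 − 1·(-67) = 90, t = -81 − 1·236 = -317  (check: 870·90 + 247·(-317) = 1)
The row with r = 1 (the gcd) gives the Bezout coefficients s = 90, t = -317.
Result: 870 · (90) + 247 · (-317) = 1.

gcd(870, 247) = 1; s = 90, t = -317 (check: 870·90 + 247·(-317) = 1).


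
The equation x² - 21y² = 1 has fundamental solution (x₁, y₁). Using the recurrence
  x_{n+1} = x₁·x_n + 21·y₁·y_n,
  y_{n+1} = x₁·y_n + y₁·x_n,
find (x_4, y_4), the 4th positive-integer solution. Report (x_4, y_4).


Step 1: Find the fundamental solution (x₁, y₁) of x² - 21y² = 1.
  Expand √21 as a continued fraction. a₀ = ⌊√21⌋ = 4; iterate m_{k+1} = d_k·a_k − m_k, d_{k+1} = (21 − m_{k+1}²)/d_k, a_{k+1} = ⌊(a₀ + m_{k+1})/d_{k+1}⌋ (starting m₀ = 0, d₀ = 1), with convergents p_k = a_k·p_{k-1} + p_{k-2}, q_k = a_k·q_{k-1} + q_{k-2} (p₋₁ = 1, q₋₁ = 0):
  k = 0: a₀ = 4; p₀/q₀ = 4/1; p₀² − 21·q₀² = 16 − 21 = -5.
  k = 1: m = 4, d = 5, a = ⌊(4 + 4)/5⌋ = 1; p/q = (1·4 + 1)/(1·1 + 0) = 5/1; p² − 21·q² = 25 − 21 = 4.
  k = 2: m = 1, d = 4, a = ⌊(4 + 1)/4⌋ = 1; p/q = (1·5 + 4)/(1·1 + 1) = 9/2; p² − 21·q² = 81 − 84 = -3.
  k = 3: m = 3, d = 3, a = ⌊(4 + 3)/3⌋ = 2; p/q = (2·9 + 5)/(2·2 + 1) = 23/5; p² − 21·q² = 529 − 525 = 4.
  k = 4: m = 3, d = 4, a = ⌊(4 + 3)/4⌋ = 1; p/q = (1·23 + 9)/(1·5 + 2) = 32/7; p² − 21·q² = 1024 − 1029 = -5.
  k = 5: m = 1, d = 5, a = ⌊(4 + 1)/5⌋ = 1; p/q = (1·32 + 23)/(1·7 + 5) = 55/12; p² − 21·q² = 3025 − 3024 = 1.
  The first convergent with p² − 21·q² = 1 gives the fundamental solution (x₁, y₁) = (55, 12).
Step 2: Apply the recurrence (x_{n+1}, y_{n+1}) = (x₁x_n + 21y₁y_n, x₁y_n + y₁x_n) repeatedly.
  From (x_1, y_1) = (55, 12): x_2 = 55·55 + 21·12·12 = 6049; y_2 = 55·12 + 12·55 = 1320.
  From (x_2, y_2) = (6049, 1320): x_3 = 55·6049 + 21·12·1320 = 665335; y_3 = 55·1320 + 12·6049 = 145188.
  From (x_3, y_3) = (665335, 145188): x_4 = 55·665335 + 21·12·145188 = 73180801; y_4 = 55·145188 + 12·665335 = 15969360.
Step 3: Verify x_4² - 21·y_4² = 5355429635001601 - 5355429635001600 = 1 (should be 1). ✓

(x_1, y_1) = (55, 12); (x_4, y_4) = (73180801, 15969360).


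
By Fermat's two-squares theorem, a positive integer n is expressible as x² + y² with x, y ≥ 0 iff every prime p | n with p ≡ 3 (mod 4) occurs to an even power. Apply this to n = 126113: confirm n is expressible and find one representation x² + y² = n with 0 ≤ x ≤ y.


Step 1: Factor n = 126113 = 13 · 89 · 109.
Step 2: Check the mod-4 condition on each prime factor: 13 ≡ 1 (mod 4), exponent 1; 89 ≡ 1 (mod 4), exponent 1; 109 ≡ 1 (mod 4), exponent 1.
All primes ≡ 3 (mod 4) appear to even exponent (or don't appear), so by the two-squares theorem n IS expressible as a sum of two squares.
Step 3: Build a representation. Here n = 13 · 89 · 109 is a product of primes ≡ 1 (mod 4). Each prime p ≡ 1 (mod 4) is itself a sum of two squares; find a² by testing p − a² for a perfect square:
  13: 13 − 1² = 12, 13 − 2² = 9 = 3² ⇒ 13 = 2² + 3².
  89: 89 − 1² = 88, 89 − 2² = 85, 89 − 3² = 80, 89 − 4² = 73, 89 − 5² = 64 = 8² ⇒ 89 = 5² + 8².
  109: 109 − 1² = 108, 109 − 2² = 105, 109 − 3² = 100 = 10² ⇒ 109 = 3² + 10².
  Combine using the Brahmagupta–Fibonacci identity (a² + b²)(c² + d²) = (ac − bd)² + (ad + bc)² = (ac + bd)² + (ad − bc)²:
  13 · 89 = 1157: from (2² + 3²)(5² + 8²), take (2·5 − 3·8, 2·8 + 3·5) = (10 − 24, 16 + 15) = (-14, 31); dropping signs (only squares matter) gives (14, 31); check 14² + 31² = 196 + 961 = 1157 ✓.
  1157 · 109 = 126113: from (14² + 31²)(3² + 10²), take (14·3 − 31·10, 14·10 + 31·3) = (42 − 310, 140 + 93) = (-268, 233); dropping signs (only squares matter) gives (268, 233); check 268² + 233² = 71824 + 54289 = 126113 ✓.
Step 4: Order so x ≤ y and verify: 233² + 268² = 54289 + 71824 = 126113 = n. ✓

n = 126113 = 233² + 268² (one valid representation with x ≤ y).


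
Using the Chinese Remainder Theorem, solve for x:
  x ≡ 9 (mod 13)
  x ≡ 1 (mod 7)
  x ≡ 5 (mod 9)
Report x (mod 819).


Moduli 13, 7, 9 are pairwise coprime; by CRT there is a unique solution modulo M = 13 · 7 · 9 = 819.
Solve pairwise, accumulating the modulus:
  Start with x ≡ 9 (mod 13).
  Combine with x ≡ 1 (mod 7): since gcd(13, 7) = 1, we get a unique residue mod 91.
    Write x = 9 + 13·t and substitute into x ≡ 1 (mod 7): 13·t ≡ 1 − 9 = -8 (mod 7).
    Reduce coefficients mod 7: 6·t ≡ 6 (mod 7).
    The inverse of 6 mod 7 is 6 (since 6·6 = 36 = 5·7 + 1), so t ≡ 6·6 = 36 ≡ 1 (mod 7).
    Then x = 9 + 13·1 = 22, valid modulo lcm(13, 7) = 91: x ≡ 22 (mod 91).
  Combine with x ≡ 5 (mod 9): since gcd(91, 9) = 1, we get a unique residue mod 819.
    Write x = 22 + 91·t and substitute into x ≡ 5 (mod 9): 91·t ≡ 5 − 22 = -17 (mod 9).
    Reduce coefficients mod 9: 1·t ≡ 1 (mod 9).
    So t ≡ 1 (mod 9).
    Then x = 22 + 91·1 = 113, valid modulo lcm(91, 9) = 819: x ≡ 113 (mod 819).
Verify: 113 mod 13 = 9 ✓, 113 mod 7 = 1 ✓, 113 mod 9 = 5 ✓.

x ≡ 113 (mod 819).


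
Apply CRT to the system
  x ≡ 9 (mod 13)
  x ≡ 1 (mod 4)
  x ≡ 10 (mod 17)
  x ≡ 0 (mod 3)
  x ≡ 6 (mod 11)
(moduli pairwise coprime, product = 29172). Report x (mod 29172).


Product of moduli M = 13 · 4 · 17 · 3 · 11 = 29172.
Merge one congruence at a time:
  Start: x ≡ 9 (mod 13).
  Combine with x ≡ 1 (mod 4); new modulus lcm = 52.
    Write x = 9 + 13·t and substitute into x ≡ 1 (mod 4): 13·t ≡ 1 − 9 = -8 (mod 4).
    Reduce coefficients mod 4: 1·t ≡ 0 (mod 4).
    So t ≡ 0 (mod 4).
    Then x = 9 + 13·0 = 9, valid modulo lcm(13, 4) = 52: x ≡ 9 (mod 52).
  Combine with x ≡ 10 (mod 17); new modulus lcm = 884.
    Write x = 9 + 52·t and substitute into x ≡ 10 (mod 17): 52·t ≡ 10 − 9 = 1 (mod 17).
    Reduce coefficients mod 17: 1·t ≡ 1 (mod 17).
    So t ≡ 1 (mod 17).
    Then x = 9 + 52·1 = 61, valid modulo lcm(52, 17) = 884: x ≡ 61 (mod 884).
  Combine with x ≡ 0 (mod 3); new modulus lcm = 2652.
    Write x = 61 + 884·t and substitute into x ≡ 0 (mod 3): 884·t ≡ 0 − 61 = -61 (mod 3).
    Reduce coefficients mod 3: 2·t ≡ 2 (mod 3).
    The inverse of 2 mod 3 is 2 (since 2·2 = 4 = 1·3 + 1), so t ≡ 2·2 = 4 ≡ 1 (mod 3).
    Then x = 61 + 884·1 = 945, valid modulo lcm(884, 3) = 2652: x ≡ 945 (mod 2652).
  Combine with x ≡ 6 (mod 11); new modulus lcm = 29172.
    Write x = 945 + 2652·t and substitute into x ≡ 6 (mod 11): 2652·t ≡ 6 − 945 = -939 (mod 11).
    Reduce coefficients mod 11: 1·t ≡ 7 (mod 11).
    So t ≡ 7 (mod 11).
    Then x = 945 + 2652·7 = 19509, valid modulo lcm(2652, 11) = 29172: x ≡ 19509 (mod 29172).
Verify against each original: 19509 mod 13 = 9, 19509 mod 4 = 1, 19509 mod 17 = 10, 19509 mod 3 = 0, 19509 mod 11 = 6.

x ≡ 19509 (mod 29172).


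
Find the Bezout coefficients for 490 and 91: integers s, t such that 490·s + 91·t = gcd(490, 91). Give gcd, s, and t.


Euclidean algorithm on (490, 91) — divide until remainder is 0:
  490 = 5 · 91 + 35
  91 = 2 · 35 + 21
  35 = 1 · 21 + 14
  21 = 1 · 14 + 7
  14 = 2 · 7 + 0
gcd(490, 91) = 7.
Track Bezout coefficients alongside the remainders: start with r₀ = 490 = a·1 + b·0 (s = 1, t = 0) and r₁ = 91 = a·0 + b·1 (s = 0, t = 1); each new remainder r_{k+1} = r_{k-1} − q_k·r_k inherits s_{k+1} = s_{k-1} − q_k·s_k, t_{k+1} = t_{k-1} − q_k·t_k, so r_k = a·s_k + b·t_k at every step:
  q = 5: r = 35, s = 1 − 5·0 = 1, t = 0 − 5·1 = -5  (check: 490·1 + 91·(-5) = 35)
  q = 2: r = 21, s = 0 − 2·1 = -2, t = 1 − 2·(-5) = 11  (check: 490·(-2) + 91·11 = 21)
  q = 1: r = 14, s = 1 − 1·(-2) = 3, t = -5 − 1·11 = -16  (check: 490·3 + 91·(-16) = 14)
  q = 1: r = 7, s = -2 − 1·3 = -5, t = 11 − 1·(-16) = 27  (check: 490·(-5) + 91·27 = 7)
The row with r = 7 (the gcd) gives the Bezout coefficients s = -5, t = 27.
Result: 490 · (-5) + 91 · (27) = 7.

gcd(490, 91) = 7; s = -5, t = 27 (check: 490·(-5) + 91·27 = 7).


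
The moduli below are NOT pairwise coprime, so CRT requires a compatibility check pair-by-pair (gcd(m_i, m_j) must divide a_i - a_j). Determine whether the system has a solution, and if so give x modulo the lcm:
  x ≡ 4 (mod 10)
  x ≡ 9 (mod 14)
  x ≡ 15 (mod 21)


Moduli 10, 14, 21 are not pairwise coprime, so CRT works modulo lcm(m_i) when all pairwise compatibility conditions hold.
Pairwise compatibility: gcd(m_i, m_j) must divide a_i - a_j for every pair.
Merge one congruence at a time:
  Start: x ≡ 4 (mod 10).
  Combine with x ≡ 9 (mod 14): gcd(10, 14) = 2, and 9 - 4 = 5 is NOT divisible by 2.
    ⇒ system is inconsistent (no integer solution).

No solution (the system is inconsistent).


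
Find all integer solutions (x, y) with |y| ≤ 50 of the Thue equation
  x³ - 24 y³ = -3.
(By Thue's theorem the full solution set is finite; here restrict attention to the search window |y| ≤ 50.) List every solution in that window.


The equation is x³ - 24y³ = -3. For fixed y, x³ = 24·y³ − 3, so a solution requires the RHS to be a perfect cube.
Strategy: iterate y from -50 to 50, compute RHS = 24·y³ − 3, and check whether it is a (positive or negative) perfect cube.
Check small values of y:
  y = 0: RHS = -3 is not a perfect cube.
  y = 1: RHS = 21 is not a perfect cube.
  y = -1: RHS = -27 = (-3)³ ⇒ x = -3 works.
  y = 2: RHS = 189 is not a perfect cube.
  y = -2: RHS = -195 is not a perfect cube.
  y = 3: RHS = 645 is not a perfect cube.
  y = -3: RHS = -651 is not a perfect cube.
Continuing the search up to |y| = 50 finds no further solutions beyond those listed.
Collected solutions: (-3, -1).

Solutions (with |y| ≤ 50): (-3, -1).


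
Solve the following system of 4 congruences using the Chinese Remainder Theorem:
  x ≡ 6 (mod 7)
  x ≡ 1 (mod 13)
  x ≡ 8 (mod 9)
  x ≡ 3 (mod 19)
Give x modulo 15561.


Product of moduli M = 7 · 13 · 9 · 19 = 15561.
Merge one congruence at a time:
  Start: x ≡ 6 (mod 7).
  Combine with x ≡ 1 (mod 13); new modulus lcm = 91.
    Write x = 6 + 7·t and substitute into x ≡ 1 (mod 13): 7·t ≡ 1 − 6 = -5 (mod 13).
    Reduce coefficients mod 13: 7·t ≡ 8 (mod 13).
    The inverse of 7 mod 13 is 2 (since 7·2 = 14 = 1·13 + 1), so t ≡ 2·8 = 16 ≡ 3 (mod 13).
    Then x = 6 + 7·3 = 27, valid modulo lcm(7, 13) = 91: x ≡ 27 (mod 91).
  Combine with x ≡ 8 (mod 9); new modulus lcm = 819.
    Write x = 27 + 91·t and substitute into x ≡ 8 (mod 9): 91·t ≡ 8 − 27 = -19 (mod 9).
    Reduce coefficients mod 9: 1·t ≡ 8 (mod 9).
    So t ≡ 8 (mod 9).
    Then x = 27 + 91·8 = 755, valid modulo lcm(91, 9) = 819: x ≡ 755 (mod 819).
  Combine with x ≡ 3 (mod 19); new modulus lcm = 15561.
    Write x = 755 + 819·t and substitute into x ≡ 3 (mod 19): 819·t ≡ 3 − 755 = -752 (mod 19).
    Reduce coefficients mod 19: 2·t ≡ 8 (mod 19).
    The inverse of 2 mod 19 is 10 (since 2·10 = 20 = 1·19 + 1), so t ≡ 10·8 = 80 ≡ 4 (mod 19).
    Then x = 755 + 819·4 = 4031, valid modulo lcm(819, 19) = 15561: x ≡ 4031 (mod 15561).
Verify against each original: 4031 mod 7 = 6, 4031 mod 13 = 1, 4031 mod 9 = 8, 4031 mod 19 = 3.

x ≡ 4031 (mod 15561).


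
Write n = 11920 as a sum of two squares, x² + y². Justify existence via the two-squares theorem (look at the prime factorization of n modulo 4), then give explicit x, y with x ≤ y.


Step 1: Factor n = 11920 = 2^4 · 5 · 149.
Step 2: Check the mod-4 condition on each prime factor: 2 = 2 (special); 5 ≡ 1 (mod 4), exponent 1; 149 ≡ 1 (mod 4), exponent 1.
All primes ≡ 3 (mod 4) appear to even exponent (or don't appear), so by the two-squares theorem n IS expressible as a sum of two squares.
Step 3: Build a representation. Group n = k² · m with k = 4 and m = 5 · 149 = 745 (a product of primes ≡ 1 (mod 4)); a representation of m scales to one of n via (k·x)² + (k·y)² = k²(x² + y²). Each prime p ≡ 1 (mod 4) is itself a sum of two squares; find a² by testing p − a² for a perfect square:
  5: 5 − 1² = 4 = 2² ⇒ 5 = 1² + 2².
  149: 149 − 1² = 148, 149 − 2² = 145, 149 − 3² = 140, 149 − 4² = 133, 149 − 5² = 124, 149 − 6² = 113, 149 − 7² = 100 = 10² ⇒ 149 = 7² + 10².
  Combine using the Brahmagupta–Fibonacci identity (a² + b²)(c² + d²) = (ac − bd)² + (ad + bc)² = (ac + bd)² + (ad − bc)²:
  5 · 149 = 745: from (1² + 2²)(7² + 10²), take (1·7 − 2·10, 1·10 + 2·7) = (7 − 20, 10 + 14) = (-13, 24); dropping signs (only squares matter) gives (13, 24); check 13² + 24² = 169 + 576 = 745 ✓.
  Scale by k = 4: (4·13, 4·24) = (52, 96).
Step 4: Order so x ≤ y and verify: 52² + 96² = 2704 + 9216 = 11920 = n. ✓

n = 11920 = 52² + 96² (one valid representation with x ≤ y).


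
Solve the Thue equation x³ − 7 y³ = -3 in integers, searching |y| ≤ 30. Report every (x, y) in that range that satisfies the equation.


The equation is x³ - 7y³ = -3. For fixed y, x³ = 7·y³ − 3, so a solution requires the RHS to be a perfect cube.
Strategy: iterate y from -30 to 30, compute RHS = 7·y³ − 3, and check whether it is a (positive or negative) perfect cube.
Check small values of y:
  y = 0: RHS = -3 is not a perfect cube.
  y = 1: RHS = 4 is not a perfect cube.
  y = -1: RHS = -10 is not a perfect cube.
  y = 2: RHS = 53 is not a perfect cube.
  y = -2: RHS = -59 is not a perfect cube.
  y = 3: RHS = 186 is not a perfect cube.
  y = -3: RHS = -192 is not a perfect cube.
Continuing the search up to |y| = 30 finds no solutions either.
No (x, y) in the scanned range satisfies the equation.

No integer solutions with |y| ≤ 30.


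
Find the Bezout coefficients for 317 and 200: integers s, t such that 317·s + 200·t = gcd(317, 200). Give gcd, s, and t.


Euclidean algorithm on (317, 200) — divide until remainder is 0:
  317 = 1 · 200 + 117
  200 = 1 · 117 + 83
  117 = 1 · 83 + 34
  83 = 2 · 34 + 15
  34 = 2 · 15 + 4
  15 = 3 · 4 + 3
  4 = 1 · 3 + 1
  3 = 3 · 1 + 0
gcd(317, 200) = 1.
Track Bezout coefficients alongside the remainders: start with r₀ = 317 = a·1 + b·0 (s = 1, t = 0) and r₁ = 200 = a·0 + b·1 (s = 0, t = 1); each new remainder r_{k+1} = r_{k-1} − q_k·r_k inherits s_{k+1} = s_{k-1} − q_k·s_k, t_{k+1} = t_{k-1} − q_k·t_k, so r_k = a·s_k + b·t_k at every step:
  q = 1: r = 117, s = 1 − 1·0 = 1, t = 0 − 1·1 = -1  (check: 317·1 + 200·(-1) = 117)
  q = 1: r = 83, s = 0 − 1·1 = -1, t = 1 − 1·(-1) = 2  (check: 317·(-1) + 200·2 = 83)
  q = 1: r = 34, s = 1 − 1·(-1) = 2, t = -1 − 1·2 = -3  (check: 317·2 + 200·(-3) = 34)
  q = 2: r = 15, s = -1 − 2·2 = -5, t = 2 − 2·(-3) = 8  (check: 317·(-5) + 200·8 = 15)
  q = 2: r = 4, s = 2 − 2·(-5) = 12, t = -3 − 2·8 = -19  (check: 317·12 + 200·(-19) = 4)
  q = 3: r = 3, s = -5 − 3·12 = -41, t = 8 − 3·(-19) = 65  (check: 317·(-41) + 200·65 = 3)
  q = 1: r = 1, s = 12 − 1·(-41) = 53, t = -19 − 1·65 = -84  (check: 317·53 + 200·(-84) = 1)
The row with r = 1 (the gcd) gives the Bezout coefficients s = 53, t = -84.
Result: 317 · (53) + 200 · (-84) = 1.

gcd(317, 200) = 1; s = 53, t = -84 (check: 317·53 + 200·(-84) = 1).


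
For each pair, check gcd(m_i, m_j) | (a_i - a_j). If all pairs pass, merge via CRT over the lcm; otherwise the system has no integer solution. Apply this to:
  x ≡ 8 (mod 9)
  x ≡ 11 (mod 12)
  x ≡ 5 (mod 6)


Moduli 9, 12, 6 are not pairwise coprime, so CRT works modulo lcm(m_i) when all pairwise compatibility conditions hold.
Pairwise compatibility: gcd(m_i, m_j) must divide a_i - a_j for every pair.
Merge one congruence at a time:
  Start: x ≡ 8 (mod 9).
  Combine with x ≡ 11 (mod 12): gcd(9, 12) = 3; 11 - 8 = 3, which IS divisible by 3, so compatible.
    Write x = 8 + 9·t and substitute into x ≡ 11 (mod 12): 9·t ≡ 11 − 8 = 3 (mod 12).
    Divide the congruence (and modulus) by g = 3: 3·t ≡ 1 (mod 4).
    The inverse of 3 mod 4 is 3 (since 3·3 = 9 = 2·4 + 1), so t ≡ 3·1 = 3 ≡ 3 (mod 4).
    Then x = 8 + 9·3 = 35, valid modulo lcm(9, 12) = 36: x ≡ 35 (mod 36).
  Combine with x ≡ 5 (mod 6): gcd(36, 6) = 6; 5 - 35 = -30, which IS divisible by 6, so compatible.
    Write x = 35 + 36·t and substitute into x ≡ 5 (mod 6): 36·t ≡ 5 − 35 = -30 (mod 6).
    Divide the congruence (and modulus) by g = 6: 6·t ≡ -5 (mod 1).
    Modulo 1 every t works; take t = 0.
    Then x = 35 + 36·0 = 35, valid modulo lcm(36, 6) = 36: x ≡ 35 (mod 36).
Verify: 35 mod 9 = 8, 35 mod 12 = 11, 35 mod 6 = 5.

x ≡ 35 (mod 36).


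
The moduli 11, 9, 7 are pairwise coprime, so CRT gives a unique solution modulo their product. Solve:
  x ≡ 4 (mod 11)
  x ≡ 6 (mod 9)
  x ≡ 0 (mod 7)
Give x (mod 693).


Moduli 11, 9, 7 are pairwise coprime; by CRT there is a unique solution modulo M = 11 · 9 · 7 = 693.
Solve pairwise, accumulating the modulus:
  Start with x ≡ 4 (mod 11).
  Combine with x ≡ 6 (mod 9): since gcd(11, 9) = 1, we get a unique residue mod 99.
    Write x = 4 + 11·t and substitute into x ≡ 6 (mod 9): 11·t ≡ 6 − 4 = 2 (mod 9).
    Reduce coefficients mod 9: 2·t ≡ 2 (mod 9).
    The inverse of 2 mod 9 is 5 (since 2·5 = 10 = 1·9 + 1), so t ≡ 5·2 = 10 ≡ 1 (mod 9).
    Then x = 4 + 11·1 = 15, valid modulo lcm(11, 9) = 99: x ≡ 15 (mod 99).
  Combine with x ≡ 0 (mod 7): since gcd(99, 7) = 1, we get a unique residue mod 693.
    Write x = 15 + 99·t and substitute into x ≡ 0 (mod 7): 99·t ≡ 0 − 15 = -15 (mod 7).
    Reduce coefficients mod 7: 1·t ≡ 6 (mod 7).
    So t ≡ 6 (mod 7).
    Then x = 15 + 99·6 = 609, valid modulo lcm(99, 7) = 693: x ≡ 609 (mod 693).
Verify: 609 mod 11 = 4 ✓, 609 mod 9 = 6 ✓, 609 mod 7 = 0 ✓.

x ≡ 609 (mod 693).


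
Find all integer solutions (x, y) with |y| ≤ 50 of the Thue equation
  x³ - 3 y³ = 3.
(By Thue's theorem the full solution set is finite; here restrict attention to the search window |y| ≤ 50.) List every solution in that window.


The equation is x³ - 3y³ = 3. For fixed y, x³ = 3·y³ + 3, so a solution requires the RHS to be a perfect cube.
Strategy: iterate y from -50 to 50, compute RHS = 3·y³ + 3, and check whether it is a (positive or negative) perfect cube.
Check small values of y:
  y = 0: RHS = 3 is not a perfect cube.
  y = 1: RHS = 6 is not a perfect cube.
  y = -1: RHS = 0 = (0)³ ⇒ x = 0 works.
  y = 2: RHS = 27 = (3)³ ⇒ x = 3 works.
  y = -2: RHS = -21 is not a perfect cube.
  y = 3: RHS = 84 is not a perfect cube.
  y = -3: RHS = -78 is not a perfect cube.
Continuing the search up to |y| = 50 finds no further solutions beyond those listed.
Collected solutions: (0, -1), (3, 2).

Solutions (with |y| ≤ 50): (0, -1), (3, 2).


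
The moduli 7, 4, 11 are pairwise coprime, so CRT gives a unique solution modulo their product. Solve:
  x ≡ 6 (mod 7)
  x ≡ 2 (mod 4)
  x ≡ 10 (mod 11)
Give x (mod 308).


Moduli 7, 4, 11 are pairwise coprime; by CRT there is a unique solution modulo M = 7 · 4 · 11 = 308.
Solve pairwise, accumulating the modulus:
  Start with x ≡ 6 (mod 7).
  Combine with x ≡ 2 (mod 4): since gcd(7, 4) = 1, we get a unique residue mod 28.
    Write x = 6 + 7·t and substitute into x ≡ 2 (mod 4): 7·t ≡ 2 − 6 = -4 (mod 4).
    Reduce coefficients mod 4: 3·t ≡ 0 (mod 4).
    The inverse of 3 mod 4 is 3 (since 3·3 = 9 = 2·4 + 1), so t ≡ 3·0 = 0 ≡ 0 (mod 4).
    Then x = 6 + 7·0 = 6, valid modulo lcm(7, 4) = 28: x ≡ 6 (mod 28).
  Combine with x ≡ 10 (mod 11): since gcd(28, 11) = 1, we get a unique residue mod 308.
    Write x = 6 + 28·t and substitute into x ≡ 10 (mod 11): 28·t ≡ 10 − 6 = 4 (mod 11).
    Reduce coefficients mod 11: 6·t ≡ 4 (mod 11).
    The inverse of 6 mod 11 is 2 (since 6·2 = 12 = 1·11 + 1), so t ≡ 2·4 = 8 ≡ 8 (mod 11).
    Then x = 6 + 28·8 = 230, valid modulo lcm(28, 11) = 308: x ≡ 230 (mod 308).
Verify: 230 mod 7 = 6 ✓, 230 mod 4 = 2 ✓, 230 mod 11 = 10 ✓.

x ≡ 230 (mod 308).


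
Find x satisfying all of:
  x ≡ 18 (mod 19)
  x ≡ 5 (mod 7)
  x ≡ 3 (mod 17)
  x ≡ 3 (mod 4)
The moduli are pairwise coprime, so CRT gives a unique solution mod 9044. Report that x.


Product of moduli M = 19 · 7 · 17 · 4 = 9044.
Merge one congruence at a time:
  Start: x ≡ 18 (mod 19).
  Combine with x ≡ 5 (mod 7); new modulus lcm = 133.
    Write x = 18 + 19·t and substitute into x ≡ 5 (mod 7): 19·t ≡ 5 − 18 = -13 (mod 7).
    Reduce coefficients mod 7: 5·t ≡ 1 (mod 7).
    The inverse of 5 mod 7 is 3 (since 5·3 = 15 = 2·7 + 1), so t ≡ 3·1 = 3 ≡ 3 (mod 7).
    Then x = 18 + 19·3 = 75, valid modulo lcm(19, 7) = 133: x ≡ 75 (mod 133).
  Combine with x ≡ 3 (mod 17); new modulus lcm = 2261.
    Write x = 75 + 133·t and substitute into x ≡ 3 (mod 17): 133·t ≡ 3 − 75 = -72 (mod 17).
    Reduce coefficients mod 17: 14·t ≡ 13 (mod 17).
    The inverse of 14 mod 17 is 11 (since 14·11 = 154 = 9·17 + 1), so t ≡ 11·13 = 143 ≡ 7 (mod 17).
    Then x = 75 + 133·7 = 1006, valid modulo lcm(133, 17) = 2261: x ≡ 1006 (mod 2261).
  Combine with x ≡ 3 (mod 4); new modulus lcm = 9044.
    Write x = 1006 + 2261·t and substitute into x ≡ 3 (mod 4): 2261·t ≡ 3 − 1006 = -1003 (mod 4).
    Reduce coefficients mod 4: 1·t ≡ 1 (mod 4).
    So t ≡ 1 (mod 4).
    Then x = 1006 + 2261·1 = 3267, valid modulo lcm(2261, 4) = 9044: x ≡ 3267 (mod 9044).
Verify against each original: 3267 mod 19 = 18, 3267 mod 7 = 5, 3267 mod 17 = 3, 3267 mod 4 = 3.

x ≡ 3267 (mod 9044).


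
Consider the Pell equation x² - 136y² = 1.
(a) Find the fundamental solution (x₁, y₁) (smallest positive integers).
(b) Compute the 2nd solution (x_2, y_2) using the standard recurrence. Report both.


Step 1: Find the fundamental solution (x₁, y₁) of x² - 136y² = 1.
  Expand √136 as a continued fraction. a₀ = ⌊√136⌋ = 11; iterate m_{k+1} = d_k·a_k − m_k, d_{k+1} = (136 − m_{k+1}²)/d_k, a_{k+1} = ⌊(a₀ + m_{k+1})/d_{k+1}⌋ (starting m₀ = 0, d₀ = 1), with convergents p_k = a_k·p_{k-1} + p_{k-2}, q_k = a_k·q_{k-1} + q_{k-2} (p₋₁ = 1, q₋₁ = 0):
  k = 0: a₀ = 11; p₀/q₀ = 11/1; p₀² − 136·q₀² = 121 − 136 = -15.
  k = 1: m = 11, d = 15, a = ⌊(11 + 11)/15⌋ = 1; p/q = (1·11 + 1)/(1·1 + 0) = 12/1; p² − 136·q² = 144 − 136 = 8.
  k = 2: m = 4, d = 8, a = ⌊(11 + 4)/8⌋ = 1; p/q = (1·12 + 11)/(1·1 + 1) = 23/2; p² − 136·q² = 529 − 544 = -15.
  k = 3: m = 4, d = 15, a = ⌊(11 + 4)/15⌋ = 1; p/q = (1·23 + 12)/(1·2 + 1) = 35/3; p² − 136·q² = 1225 − 1224 = 1.
  The first convergent with p² − 136·q² = 1 gives the fundamental solution (x₁, y₁) = (35, 3).
Step 2: Apply the recurrence (x_{n+1}, y_{n+1}) = (x₁x_n + 136y₁y_n, x₁y_n + y₁x_n) repeatedly.
  From (x_1, y_1) = (35, 3): x_2 = 35·35 + 136·3·3 = 2449; y_2 = 35·3 + 3·35 = 210.
Step 3: Verify x_2² - 136·y_2² = 5997601 - 5997600 = 1 (should be 1). ✓

(x_1, y_1) = (35, 3); (x_2, y_2) = (2449, 210).


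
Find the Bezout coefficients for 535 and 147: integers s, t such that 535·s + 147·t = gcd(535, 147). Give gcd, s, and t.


Euclidean algorithm on (535, 147) — divide until remainder is 0:
  535 = 3 · 147 + 94
  147 = 1 · 94 + 53
  94 = 1 · 53 + 41
  53 = 1 · 41 + 12
  41 = 3 · 12 + 5
  12 = 2 · 5 + 2
  5 = 2 · 2 + 1
  2 = 2 · 1 + 0
gcd(535, 147) = 1.
Track Bezout coefficients alongside the remainders: start with r₀ = 535 = a·1 + b·0 (s = 1, t = 0) and r₁ = 147 = a·0 + b·1 (s = 0, t = 1); each new remainder r_{k+1} = r_{k-1} − q_k·r_k inherits s_{k+1} = s_{k-1} − q_k·s_k, t_{k+1} = t_{k-1} − q_k·t_k, so r_k = a·s_k + b·t_k at every step:
  q = 3: r = 94, s = 1 − 3·0 = 1, t = 0 − 3·1 = -3  (check: 535·1 + 147·(-3) = 94)
  q = 1: r = 53, s = 0 − 1·1 = -1, t = 1 − 1·(-3) = 4  (check: 535·(-1) + 147·4 = 53)
  q = 1: r = 41, s = 1 − 1·(-1) = 2, t = -3 − 1·4 = -7  (check: 535·2 + 147·(-7) = 41)
  q = 1: r = 12, s = -1 − 1·2 = -3, t = 4 − 1·(-7) = 11  (check: 535·(-3) + 147·11 = 12)
  q = 3: r = 5, s = 2 − 3·(-3) = 11, t = -7 − 3·11 = -40  (check: 535·11 + 147·(-40) = 5)
  q = 2: r = 2, s = -3 − 2·11 = -25, t = 11 − 2·(-40) = 91  (check: 535·(-25) + 147·91 = 2)
  q = 2: r = 1, s = 11 − 2·(-25) = 61, t = -40 − 2·91 = -222  (check: 535·61 + 147·(-222) = 1)
The row with r = 1 (the gcd) gives the Bezout coefficients s = 61, t = -222.
Result: 535 · (61) + 147 · (-222) = 1.

gcd(535, 147) = 1; s = 61, t = -222 (check: 535·61 + 147·(-222) = 1).


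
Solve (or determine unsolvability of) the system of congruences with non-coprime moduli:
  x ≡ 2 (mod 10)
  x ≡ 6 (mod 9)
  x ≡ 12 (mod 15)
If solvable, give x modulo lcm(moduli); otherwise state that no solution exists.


Moduli 10, 9, 15 are not pairwise coprime, so CRT works modulo lcm(m_i) when all pairwise compatibility conditions hold.
Pairwise compatibility: gcd(m_i, m_j) must divide a_i - a_j for every pair.
Merge one congruence at a time:
  Start: x ≡ 2 (mod 10).
  Combine with x ≡ 6 (mod 9): gcd(10, 9) = 1; 6 - 2 = 4, which IS divisible by 1, so compatible.
    Write x = 2 + 10·t and substitute into x ≡ 6 (mod 9): 10·t ≡ 6 − 2 = 4 (mod 9).
    Reduce coefficients mod 9: 1·t ≡ 4 (mod 9).
    So t ≡ 4 (mod 9).
    Then x = 2 + 10·4 = 42, valid modulo lcm(10, 9) = 90: x ≡ 42 (mod 90).
  Combine with x ≡ 12 (mod 15): gcd(90, 15) = 15; 12 - 42 = -30, which IS divisible by 15, so compatible.
    Write x = 42 + 90·t and substitute into x ≡ 12 (mod 15): 90·t ≡ 12 − 42 = -30 (mod 15).
    Divide the congruence (and modulus) by g = 15: 6·t ≡ -2 (mod 1).
    Modulo 1 every t works; take t = 0.
    Then x = 42 + 90·0 = 42, valid modulo lcm(90, 15) = 90: x ≡ 42 (mod 90).
Verify: 42 mod 10 = 2, 42 mod 9 = 6, 42 mod 15 = 12.

x ≡ 42 (mod 90).
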